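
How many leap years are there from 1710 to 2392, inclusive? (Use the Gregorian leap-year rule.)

Multiples of 4 in [1710,2392]: 171.
Of those, multiples of 100: 6 (not leap unless ÷400).
Multiples of 400: 1.
Leap years = 171 − 6 + 1 = 166.

166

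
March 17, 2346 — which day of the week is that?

Sunday

Doomsday rule: the anchor day for the 2300s is Wednesday. For year 46: 46÷12 = 3 r 10, and 10÷4 = 2, so 3+10+2 = 15.
Wednesday + 15 ≡ Thursday — that's 2346's doomsday.
In March the doomsday date is Mar 14.
Mar 17 is 3 days after Mar 14; 3 mod 7 = 3, so Thursday + 3 = Sunday.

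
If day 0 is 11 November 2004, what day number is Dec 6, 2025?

7695

Nov 11, 2004 → Nov 11, 2005: 365 days.
Nov 11, 2005 → Nov 11, 2006: 365 days.
Nov 11, 2006 → Nov 11, 2007: 365 days.
Nov 11, 2007 → Nov 11, 2008: 366 days (Feb 29, 2008 is in that span).
Nov 11, 2008 → Nov 11, 2009: 365 days.
Nov 11, 2009 → Nov 11, 2010: 365 days.
Nov 11, 2010 → Nov 11, 2011: 365 days.
Nov 11, 2011 → Nov 11, 2012: 366 days (Feb 29, 2012 is in that span).
Nov 11, 2012 → Nov 11, 2013: 365 days.
Nov 11, 2013 → Nov 11, 2014: 365 days.
Nov 11, 2014 → Nov 11, 2015: 365 days.
Nov 11, 2015 → Nov 11, 2016: 366 days (Feb 29, 2016 is in that span).
Nov 11, 2016 → Nov 11, 2017: 365 days.
Nov 11, 2017 → Nov 11, 2018: 365 days.
Nov 11, 2018 → Nov 11, 2019: 365 days.
Nov 11, 2019 → Nov 11, 2020: 366 days (Feb 29, 2020 is in that span).
Nov 11, 2020 → Nov 11, 2021: 365 days.
Nov 11, 2021 → Nov 11, 2022: 365 days.
Nov 11, 2022 → Nov 11, 2023: 365 days.
Nov 11, 2023 → Nov 11, 2024: 366 days (Feb 29, 2024 is in that span).
Nov 11, 2024 → Dec 11, 2024: 30 days (November has 30).
Dec 11, 2024 → Jan 11, 2025: 31 days (December has 31).
Jan 11, 2025 → Feb 11, 2025: 31 days (January has 31).
Feb 11, 2025 → Mar 11, 2025: 28 days (February has 28).
Mar 11, 2025 → Apr 11, 2025: 31 days (March has 31).
Apr 11, 2025 → May 11, 2025: 30 days (April has 30).
May 11, 2025 → Jun 11, 2025: 31 days (May has 31).
Jun 11, 2025 → Jul 11, 2025: 30 days (June has 30).
Jul 11, 2025 → Aug 11, 2025: 31 days (July has 31).
Aug 11, 2025 → Sep 11, 2025: 31 days (August has 31).
Sep 11, 2025 → Oct 11, 2025: 30 days (September has 30).
Oct 11, 2025 → Nov 11, 2025: 31 days (October has 31).
Nov 11, 2025 → Dec 6, 2025: 25 days.
Total: 7695 days.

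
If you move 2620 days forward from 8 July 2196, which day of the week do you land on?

Jul 8, 2196 is a Friday.
2620 mod 7 = 2, so 2620 days after a Friday is Friday + 2 = Sunday.

Sunday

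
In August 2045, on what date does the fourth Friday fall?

August 1, 2045 is a Tuesday.
The first Friday is therefore August 4 (3 days later).
The fourth Friday is 4 + 3×7 = August 25.

August 25, 2045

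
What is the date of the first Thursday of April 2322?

April 1, 2322 is a Saturday.
The first Thursday is therefore April 6 (5 days later).

April 6, 2322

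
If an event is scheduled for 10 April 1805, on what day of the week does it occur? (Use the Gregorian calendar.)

January 1, 1805 is a Tuesday.
Jan 1, 1805 → Feb 1, 1805: 31 days (January has 31).
Feb 1, 1805 → Mar 1, 1805: 28 days (February has 28).
Mar 1, 1805 → Apr 1, 1805: 31 days (March has 31).
Apr 1, 1805 → Apr 10, 1805: 9 days.
Total: 99 days.
99 mod 7 = 1, so Tuesday + 1 = Wednesday.

Wednesday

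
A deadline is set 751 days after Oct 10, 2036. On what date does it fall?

+365 (one year) → Oct 10, 2037 (386 left).
Oct has 31 days: +22 → Nov 1, 2037 (364 left).
Nov has 30 days: +30 → Dec 1, 2037 (334 left).
Dec has 31 days: +31 → Jan 1, 2038 (303 left).
Jan has 31 days: +31 → Feb 1, 2038 (272 left).
Feb has 28 days: +28 → Mar 1, 2038 (244 left).
Mar has 31 days: +31 → Apr 1, 2038 (213 left).
Apr has 30 days: +30 → May 1, 2038 (183 left).
May has 31 days: +31 → Jun 1, 2038 (152 left).
Jun has 30 days: +30 → Jul 1, 2038 (122 left).
Jul has 31 days: +31 → Aug 1, 2038 (91 left).
Aug has 31 days: +31 → Sep 1, 2038 (60 left).
Sep has 30 days: +30 → Oct 1, 2038 (30 left).
+30 → Oct 31, 2038.

October 31, 2038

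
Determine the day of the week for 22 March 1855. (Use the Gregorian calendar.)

Doomsday rule: the anchor day for the 1800s is Friday. For year 55: 55÷12 = 4 r 7, and 7÷4 = 1, so 4+7+1 = 12.
Friday + 12 ≡ Wednesday — that's 1855's doomsday.
In March the doomsday date is Mar 14.
Mar 22 is 8 days after Mar 14; 8 mod 7 = 1, so Wednesday + 1 = Thursday.

Thursday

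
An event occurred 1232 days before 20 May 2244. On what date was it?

January 4, 2241

−366 (one year; includes Feb 29, 2244) → May 20, 2243 (866 left).
−365 (one year) → May 20, 2242 (501 left).
−365 (one year) → May 20, 2241 (136 left).
−20 → Apr 30, 2241 (end of Apr, 30 days; 116 left).
−30 → Mar 31, 2241 (end of Mar, 31 days; 86 left).
−31 → Feb 28, 2241 (end of Feb, 28 days; 55 left).
−28 → Jan 31, 2241 (end of Jan, 31 days; 27 left).
−27 → Jan 4, 2241.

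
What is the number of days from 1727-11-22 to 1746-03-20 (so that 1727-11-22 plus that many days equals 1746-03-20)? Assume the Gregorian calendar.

6693

Nov 22, 1727 → Nov 22, 1728: 366 days (Feb 29, 1728 is in that span).
Nov 22, 1728 → Nov 22, 1729: 365 days.
Nov 22, 1729 → Nov 22, 1730: 365 days.
Nov 22, 1730 → Nov 22, 1731: 365 days.
Nov 22, 1731 → Nov 22, 1732: 366 days (Feb 29, 1732 is in that span).
Nov 22, 1732 → Nov 22, 1733: 365 days.
Nov 22, 1733 → Nov 22, 1734: 365 days.
Nov 22, 1734 → Nov 22, 1735: 365 days.
Nov 22, 1735 → Nov 22, 1736: 366 days (Feb 29, 1736 is in that span).
Nov 22, 1736 → Nov 22, 1737: 365 days.
Nov 22, 1737 → Nov 22, 1738: 365 days.
Nov 22, 1738 → Nov 22, 1739: 365 days.
Nov 22, 1739 → Nov 22, 1740: 366 days (Feb 29, 1740 is in that span).
Nov 22, 1740 → Nov 22, 1741: 365 days.
Nov 22, 1741 → Nov 22, 1742: 365 days.
Nov 22, 1742 → Nov 22, 1743: 365 days.
Nov 22, 1743 → Nov 22, 1744: 366 days (Feb 29, 1744 is in that span).
Nov 22, 1744 → Nov 22, 1745: 365 days.
Nov 22, 1745 → Dec 22, 1745: 30 days (November has 30).
Dec 22, 1745 → Jan 22, 1746: 31 days (December has 31).
Jan 22, 1746 → Feb 22, 1746: 31 days (January has 31).
Feb 22, 1746 → Mar 20, 1746: 26 days.
Total: 6693 days.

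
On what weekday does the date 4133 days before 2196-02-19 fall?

Tuesday

Feb 19, 2196 is a Friday.
4133 mod 7 = 3, so 4133 days before a Friday is Friday − 3 = Tuesday.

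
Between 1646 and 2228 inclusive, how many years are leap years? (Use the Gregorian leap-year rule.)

141

Multiples of 4 in [1646,2228]: 146.
Of those, multiples of 100: 6 (not leap unless ÷400).
Multiples of 400: 1.
Leap years = 146 − 6 + 1 = 141.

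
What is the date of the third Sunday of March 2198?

March 18, 2198

March 1, 2198 is a Thursday.
The first Sunday is therefore March 4 (3 days later).
The third Sunday is 4 + 2×7 = March 18.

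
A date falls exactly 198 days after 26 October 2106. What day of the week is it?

Thursday

First find the weekday of Oct 26, 2106. Doomsday rule: the anchor day for the 2100s is Sunday. For year 06: 6÷12 = 0 r 6, and 6÷4 = 1, so 0+6+1 = 7.
Sunday + 7 ≡ Sunday — that's 2106's doomsday.
In October the doomsday date is Oct 10.
Oct 26 is 16 days after Oct 10; 16 mod 7 = 2, so Sunday + 2 = Tuesday.
198 mod 7 = 2, so 198 days after a Tuesday is Tuesday + 2 = Thursday.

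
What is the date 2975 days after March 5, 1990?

April 27, 1998

+365 (one year) → Mar 5, 1991 (2610 left).
+366 (one year; includes Feb 29, 1992) → Mar 5, 1992 (2244 left).
+365 (one year) → Mar 5, 1993 (1879 left).
+365 (one year) → Mar 5, 1994 (1514 left).
+365 (one year) → Mar 5, 1995 (1149 left).
+366 (one year; includes Feb 29, 1996) → Mar 5, 1996 (783 left).
+365 (one year) → Mar 5, 1997 (418 left).
+365 (one year) → Mar 5, 1998 (53 left).
Mar has 31 days: +27 → Apr 1, 1998 (26 left).
+26 → Apr 27, 1998.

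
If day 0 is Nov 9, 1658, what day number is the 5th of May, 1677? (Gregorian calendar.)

Nov 9, 1658 → Nov 9, 1659: 365 days.
Nov 9, 1659 → Nov 9, 1660: 366 days (Feb 29, 1660 is in that span).
Nov 9, 1660 → Nov 9, 1661: 365 days.
Nov 9, 1661 → Nov 9, 1662: 365 days.
Nov 9, 1662 → Nov 9, 1663: 365 days.
Nov 9, 1663 → Nov 9, 1664: 366 days (Feb 29, 1664 is in that span).
Nov 9, 1664 → Nov 9, 1665: 365 days.
Nov 9, 1665 → Nov 9, 1666: 365 days.
Nov 9, 1666 → Nov 9, 1667: 365 days.
Nov 9, 1667 → Nov 9, 1668: 366 days (Feb 29, 1668 is in that span).
Nov 9, 1668 → Nov 9, 1669: 365 days.
Nov 9, 1669 → Nov 9, 1670: 365 days.
Nov 9, 1670 → Nov 9, 1671: 365 days.
Nov 9, 1671 → Nov 9, 1672: 366 days (Feb 29, 1672 is in that span).
Nov 9, 1672 → Nov 9, 1673: 365 days.
Nov 9, 1673 → Nov 9, 1674: 365 days.
Nov 9, 1674 → Nov 9, 1675: 365 days.
Nov 9, 1675 → Nov 9, 1676: 366 days (Feb 29, 1676 is in that span).
Nov 9, 1676 → Dec 9, 1676: 30 days (November has 30).
Dec 9, 1676 → Jan 9, 1677: 31 days (December has 31).
Jan 9, 1677 → Feb 9, 1677: 31 days (January has 31).
Feb 9, 1677 → Mar 9, 1677: 28 days (February has 28).
Mar 9, 1677 → Apr 9, 1677: 31 days (March has 31).
Apr 9, 1677 → May 5, 1677: 26 days.
Total: 6752 days.

6752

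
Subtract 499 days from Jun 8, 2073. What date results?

January 26, 2072

−365 (one year) → Jun 8, 2072 (134 left).
−8 → May 31, 2072 (end of May, 31 days; 126 left).
−31 → Apr 30, 2072 (end of Apr, 30 days; 95 left).
−30 → Mar 31, 2072 (end of Mar, 31 days; 65 left).
−31 → Feb 29, 2072 (end of Feb, 29 days; 34 left).
−29 → Jan 31, 2072 (end of Jan, 31 days; 5 left).
−5 → Jan 26, 2072.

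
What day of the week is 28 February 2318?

Doomsday rule: the anchor day for the 2300s is Wednesday. For year 18: 18÷12 = 1 r 6, and 6÷4 = 1, so 1+6+1 = 8.
Wednesday + 8 ≡ Thursday — that's 2318's doomsday.
In February the doomsday date is Feb 28 (2318 is not a leap year).
Feb 28 is the doomsday itself: Thursday.

Thursday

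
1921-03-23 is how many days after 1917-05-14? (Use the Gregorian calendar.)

May 14, 1917 → May 14, 1918: 365 days.
May 14, 1918 → May 14, 1919: 365 days.
May 14, 1919 → May 14, 1920: 366 days (Feb 29, 1920 is in that span).
May 14, 1920 → Jun 14, 1920: 31 days (May has 31).
Jun 14, 1920 → Jul 14, 1920: 30 days (June has 30).
Jul 14, 1920 → Aug 14, 1920: 31 days (July has 31).
Aug 14, 1920 → Sep 14, 1920: 31 days (August has 31).
Sep 14, 1920 → Oct 14, 1920: 30 days (September has 30).
Oct 14, 1920 → Nov 14, 1920: 31 days (October has 31).
Nov 14, 1920 → Dec 14, 1920: 30 days (November has 30).
Dec 14, 1920 → Jan 14, 1921: 31 days (December has 31).
Jan 14, 1921 → Feb 14, 1921: 31 days (January has 31).
Feb 14, 1921 → Mar 14, 1921: 28 days (February has 28).
Mar 14, 1921 → Mar 23, 1921: 9 days.
Total: 1409 days.

1409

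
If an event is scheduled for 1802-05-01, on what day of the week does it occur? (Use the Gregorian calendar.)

Doomsday rule: the anchor day for the 1800s is Friday. For year 02: 2÷12 = 0 r 2, and 2÷4 = 0, so 0+2+0 = 2.
Friday + 2 ≡ Sunday — that's 1802's doomsday.
In May the doomsday date is May 9.
May 1 is 8 days before May 9; 8 mod 7 = 1, so Sunday − 1 = Saturday.

Saturday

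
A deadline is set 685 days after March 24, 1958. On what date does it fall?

February 7, 1960

+365 (one year) → Mar 24, 1959 (320 left).
Mar has 31 days: +8 → Apr 1, 1959 (312 left).
Apr has 30 days: +30 → May 1, 1959 (282 left).
May has 31 days: +31 → Jun 1, 1959 (251 left).
Jun has 30 days: +30 → Jul 1, 1959 (221 left).
Jul has 31 days: +31 → Aug 1, 1959 (190 left).
Aug has 31 days: +31 → Sep 1, 1959 (159 left).
Sep has 30 days: +30 → Oct 1, 1959 (129 left).
Oct has 31 days: +31 → Nov 1, 1959 (98 left).
Nov has 30 days: +30 → Dec 1, 1959 (68 left).
Dec has 31 days: +31 → Jan 1, 1960 (37 left).
Jan has 31 days: +31 → Feb 1, 1960 (6 left).
+6 → Feb 7, 1960.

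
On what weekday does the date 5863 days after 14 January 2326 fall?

First find the weekday of Jan 14, 2326. Doomsday rule: the anchor day for the 2300s is Wednesday. For year 26: 26÷12 = 2 r 2, and 2÷4 = 0, so 2+2+0 = 4.
Wednesday + 4 ≡ Sunday — that's 2326's doomsday.
In January the doomsday date is Jan 3 (2326 is not a leap year).
Jan 14 is 11 days after Jan 3; 11 mod 7 = 4, so Sunday + 4 = Thursday.
5863 mod 7 = 4, so 5863 days after a Thursday is Thursday + 4 = Monday.

Monday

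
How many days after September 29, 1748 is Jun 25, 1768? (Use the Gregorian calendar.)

7209

Sep 29, 1748 → Sep 29, 1749: 365 days.
Sep 29, 1749 → Sep 29, 1750: 365 days.
Sep 29, 1750 → Sep 29, 1751: 365 days.
Sep 29, 1751 → Sep 29, 1752: 366 days (Feb 29, 1752 is in that span).
Sep 29, 1752 → Sep 29, 1753: 365 days.
Sep 29, 1753 → Sep 29, 1754: 365 days.
Sep 29, 1754 → Sep 29, 1755: 365 days.
Sep 29, 1755 → Sep 29, 1756: 366 days (Feb 29, 1756 is in that span).
Sep 29, 1756 → Sep 29, 1757: 365 days.
Sep 29, 1757 → Sep 29, 1758: 365 days.
Sep 29, 1758 → Sep 29, 1759: 365 days.
Sep 29, 1759 → Sep 29, 1760: 366 days (Feb 29, 1760 is in that span).
Sep 29, 1760 → Sep 29, 1761: 365 days.
Sep 29, 1761 → Sep 29, 1762: 365 days.
Sep 29, 1762 → Sep 29, 1763: 365 days.
Sep 29, 1763 → Sep 29, 1764: 366 days (Feb 29, 1764 is in that span).
Sep 29, 1764 → Sep 29, 1765: 365 days.
Sep 29, 1765 → Sep 29, 1766: 365 days.
Sep 29, 1766 → Sep 29, 1767: 365 days.
Sep 29, 1767 → Oct 29, 1767: 30 days (September has 30).
Oct 29, 1767 → Nov 29, 1767: 31 days (October has 31).
Nov 29, 1767 → Dec 29, 1767: 30 days (November has 30).
Dec 29, 1767 → Jan 29, 1768: 31 days (December has 31).
Jan 29, 1768 → Feb 29, 1768: 31 days (January has 31).
Feb 29, 1768 → Mar 29, 1768: 29 days (February has 29).
Mar 29, 1768 → Apr 29, 1768: 31 days (March has 31).
Apr 29, 1768 → May 29, 1768: 30 days (April has 30).
May 29, 1768 → Jun 25, 1768: 27 days.
Total: 7209 days.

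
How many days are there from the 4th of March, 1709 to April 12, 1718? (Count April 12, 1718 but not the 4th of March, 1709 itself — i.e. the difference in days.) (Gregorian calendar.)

Mar 4, 1709 → Mar 4, 1710: 365 days.
Mar 4, 1710 → Mar 4, 1711: 365 days.
Mar 4, 1711 → Mar 4, 1712: 366 days (Feb 29, 1712 is in that span).
Mar 4, 1712 → Mar 4, 1713: 365 days.
Mar 4, 1713 → Mar 4, 1714: 365 days.
Mar 4, 1714 → Mar 4, 1715: 365 days.
Mar 4, 1715 → Mar 4, 1716: 366 days (Feb 29, 1716 is in that span).
Mar 4, 1716 → Mar 4, 1717: 365 days.
Mar 4, 1717 → Mar 4, 1718: 365 days.
Mar 4, 1718 → Apr 4, 1718: 31 days (March has 31).
Apr 4, 1718 → Apr 12, 1718: 8 days.
Total: 3326 days.

3326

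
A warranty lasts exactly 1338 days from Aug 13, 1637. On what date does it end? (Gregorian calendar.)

+365 (one year) → Aug 13, 1638 (973 left).
+365 (one year) → Aug 13, 1639 (608 left).
+366 (one year; includes Feb 29, 1640) → Aug 13, 1640 (242 left).
Aug has 31 days: +19 → Sep 1, 1640 (223 left).
Sep has 30 days: +30 → Oct 1, 1640 (193 left).
Oct has 31 days: +31 → Nov 1, 1640 (162 left).
Nov has 30 days: +30 → Dec 1, 1640 (132 left).
Dec has 31 days: +31 → Jan 1, 1641 (101 left).
Jan has 31 days: +31 → Feb 1, 1641 (70 left).
Feb has 28 days: +28 → Mar 1, 1641 (42 left).
Mar has 31 days: +31 → Apr 1, 1641 (11 left).
+11 → Apr 12, 1641.

April 12, 1641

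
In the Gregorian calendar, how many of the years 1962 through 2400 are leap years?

Multiples of 4 in [1962,2400]: 110.
Of those, multiples of 100: 5 (not leap unless ÷400).
Multiples of 400: 2.
Leap years = 110 − 5 + 2 = 107.

107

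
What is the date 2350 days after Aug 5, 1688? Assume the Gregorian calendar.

January 11, 1695

+365 (one year) → Aug 5, 1689 (1985 left).
+365 (one year) → Aug 5, 1690 (1620 left).
+365 (one year) → Aug 5, 1691 (1255 left).
+366 (one year; includes Feb 29, 1692) → Aug 5, 1692 (889 left).
+365 (one year) → Aug 5, 1693 (524 left).
+365 (one year) → Aug 5, 1694 (159 left).
Aug has 31 days: +27 → Sep 1, 1694 (132 left).
Sep has 30 days: +30 → Oct 1, 1694 (102 left).
Oct has 31 days: +31 → Nov 1, 1694 (71 left).
Nov has 30 days: +30 → Dec 1, 1694 (41 left).
Dec has 31 days: +31 → Jan 1, 1695 (10 left).
+10 → Jan 11, 1695.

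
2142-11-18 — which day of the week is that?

Sunday

Doomsday rule: the anchor day for the 2100s is Sunday. For year 42: 42÷12 = 3 r 6, and 6÷4 = 1, so 3+6+1 = 10.
Sunday + 10 ≡ Wednesday — that's 2142's doomsday.
In November the doomsday date is Nov 7.
Nov 18 is 11 days after Nov 7; 11 mod 7 = 4, so Wednesday + 4 = Sunday.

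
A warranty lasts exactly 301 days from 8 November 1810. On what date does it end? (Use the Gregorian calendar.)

Nov has 30 days: +23 → Dec 1, 1810 (278 left).
Dec has 31 days: +31 → Jan 1, 1811 (247 left).
Jan has 31 days: +31 → Feb 1, 1811 (216 left).
Feb has 28 days: +28 → Mar 1, 1811 (188 left).
Mar has 31 days: +31 → Apr 1, 1811 (157 left).
Apr has 30 days: +30 → May 1, 1811 (127 left).
May has 31 days: +31 → Jun 1, 1811 (96 left).
Jun has 30 days: +30 → Jul 1, 1811 (66 left).
Jul has 31 days: +31 → Aug 1, 1811 (35 left).
Aug has 31 days: +31 → Sep 1, 1811 (4 left).
+4 → Sep 5, 1811.

September 5, 1811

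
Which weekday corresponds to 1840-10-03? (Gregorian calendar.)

Saturday

Doomsday rule: the anchor day for the 1800s is Friday. For year 40: 40÷12 = 3 r 4, and 4÷4 = 1, so 3+4+1 = 8.
Friday + 8 ≡ Saturday — that's 1840's doomsday.
In October the doomsday date is Oct 10.
Oct 3 is 7 days before Oct 10; 7 mod 7 = 0, so Saturday − 0 = Saturday.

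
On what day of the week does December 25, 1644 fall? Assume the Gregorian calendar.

Sunday

Doomsday rule: the anchor day for the 1600s is Tuesday. For year 44: 44÷12 = 3 r 8, and 8÷4 = 2, so 3+8+2 = 13.
Tuesday + 13 ≡ Monday — that's 1644's doomsday.
In December the doomsday date is Dec 12.
Dec 25 is 13 days after Dec 12; 13 mod 7 = 6, so Monday + 6 = Sunday.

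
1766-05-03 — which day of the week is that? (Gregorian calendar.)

Doomsday rule: the anchor day for the 1700s is Sunday. For year 66: 66÷12 = 5 r 6, and 6÷4 = 1, so 5+6+1 = 12.
Sunday + 12 ≡ Friday — that's 1766's doomsday.
In May the doomsday date is May 9.
May 3 is 6 days before May 9; 6 mod 7 = 6, so Friday − 6 = Saturday.

Saturday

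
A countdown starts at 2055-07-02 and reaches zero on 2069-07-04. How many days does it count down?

5116

Jul 2, 2055 → Jul 2, 2056: 366 days (Feb 29, 2056 is in that span).
Jul 2, 2056 → Jul 2, 2057: 365 days.
Jul 2, 2057 → Jul 2, 2058: 365 days.
Jul 2, 2058 → Jul 2, 2059: 365 days.
Jul 2, 2059 → Jul 2, 2060: 366 days (Feb 29, 2060 is in that span).
Jul 2, 2060 → Jul 2, 2061: 365 days.
Jul 2, 2061 → Jul 2, 2062: 365 days.
Jul 2, 2062 → Jul 2, 2063: 365 days.
Jul 2, 2063 → Jul 2, 2064: 366 days (Feb 29, 2064 is in that span).
Jul 2, 2064 → Jul 2, 2065: 365 days.
Jul 2, 2065 → Jul 2, 2066: 365 days.
Jul 2, 2066 → Jul 2, 2067: 365 days.
Jul 2, 2067 → Jul 2, 2068: 366 days (Feb 29, 2068 is in that span).
Jul 2, 2068 → Aug 2, 2068: 31 days (July has 31).
Aug 2, 2068 → Sep 2, 2068: 31 days (August has 31).
Sep 2, 2068 → Oct 2, 2068: 30 days (September has 30).
Oct 2, 2068 → Nov 2, 2068: 31 days (October has 31).
Nov 2, 2068 → Dec 2, 2068: 30 days (November has 30).
Dec 2, 2068 → Jan 2, 2069: 31 days (December has 31).
Jan 2, 2069 → Feb 2, 2069: 31 days (January has 31).
Feb 2, 2069 → Mar 2, 2069: 28 days (February has 28).
Mar 2, 2069 → Apr 2, 2069: 31 days (March has 31).
Apr 2, 2069 → May 2, 2069: 30 days (April has 30).
May 2, 2069 → Jun 2, 2069: 31 days (May has 31).
Jun 2, 2069 → Jul 2, 2069: 30 days (June has 30).
Jul 2, 2069 → Jul 4, 2069: 2 days.
Total: 5116 days.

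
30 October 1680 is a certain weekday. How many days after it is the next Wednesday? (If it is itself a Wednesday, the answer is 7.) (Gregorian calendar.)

7

Oct 30, 1680 is a Wednesday.
From Wednesday to the next Wednesday is 7 days.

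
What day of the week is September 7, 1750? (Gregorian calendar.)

Doomsday rule: the anchor day for the 1700s is Sunday. For year 50: 50÷12 = 4 r 2, and 2÷4 = 0, so 4+2+0 = 6.
Sunday + 6 ≡ Saturday — that's 1750's doomsday.
In September the doomsday date is Sep 5.
Sep 7 is 2 days after Sep 5; 2 mod 7 = 2, so Saturday + 2 = Monday.

Monday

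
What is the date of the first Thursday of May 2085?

May 1, 2085 is a Tuesday.
The first Thursday is therefore May 3 (2 days later).

May 3, 2085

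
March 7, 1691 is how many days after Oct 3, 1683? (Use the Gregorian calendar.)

2712

Oct 3, 1683 → Oct 3, 1684: 366 days (Feb 29, 1684 is in that span).
Oct 3, 1684 → Oct 3, 1685: 365 days.
Oct 3, 1685 → Oct 3, 1686: 365 days.
Oct 3, 1686 → Oct 3, 1687: 365 days.
Oct 3, 1687 → Oct 3, 1688: 366 days (Feb 29, 1688 is in that span).
Oct 3, 1688 → Oct 3, 1689: 365 days.
Oct 3, 1689 → Oct 3, 1690: 365 days.
Oct 3, 1690 → Nov 3, 1690: 31 days (October has 31).
Nov 3, 1690 → Dec 3, 1690: 30 days (November has 30).
Dec 3, 1690 → Jan 3, 1691: 31 days (December has 31).
Jan 3, 1691 → Feb 3, 1691: 31 days (January has 31).
Feb 3, 1691 → Mar 3, 1691: 28 days (February has 28).
Mar 3, 1691 → Mar 7, 1691: 4 days.
Total: 2712 days.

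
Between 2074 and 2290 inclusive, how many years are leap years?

52

Multiples of 4 in [2074,2290]: 54.
Of those, multiples of 100: 2 (not leap unless ÷400).
Multiples of 400: 0.
Leap years = 54 − 2 + 0 = 52.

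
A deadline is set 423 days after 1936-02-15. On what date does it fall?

April 13, 1937

+366 (one year; includes Feb 29, 1936) → Feb 15, 1937 (57 left).
Feb has 28 days: +14 → Mar 1, 1937 (43 left).
Mar has 31 days: +31 → Apr 1, 1937 (12 left).
+12 → Apr 13, 1937.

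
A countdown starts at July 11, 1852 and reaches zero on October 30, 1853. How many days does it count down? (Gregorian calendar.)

Jul 11, 1852 → Jul 11, 1853: 365 days.
Jul 11, 1853 → Aug 11, 1853: 31 days (July has 31).
Aug 11, 1853 → Sep 11, 1853: 31 days (August has 31).
Sep 11, 1853 → Oct 11, 1853: 30 days (September has 30).
Oct 11, 1853 → Oct 30, 1853: 19 days.
Total: 476 days.

476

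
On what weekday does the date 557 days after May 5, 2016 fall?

Monday

First find the weekday of May 5, 2016. Doomsday rule: the anchor day for the 2000s is Tuesday. For year 16: 16÷12 = 1 r 4, and 4÷4 = 1, so 1+4+1 = 6.
Tuesday + 6 ≡ Monday — that's 2016's doomsday.
In May the doomsday date is May 9.
May 5 is 4 days before May 9; 4 mod 7 = 4, so Monday − 4 = Thursday.
557 mod 7 = 4, so 557 days after a Thursday is Thursday + 4 = Monday.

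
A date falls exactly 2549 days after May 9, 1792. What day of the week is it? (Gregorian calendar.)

May 9, 1792 is a Wednesday.
2549 mod 7 = 1, so 2549 days after a Wednesday is Wednesday + 1 = Thursday.

Thursday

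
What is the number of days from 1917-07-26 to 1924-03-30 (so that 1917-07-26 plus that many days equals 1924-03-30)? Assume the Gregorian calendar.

Jul 26, 1917 → Jul 26, 1918: 365 days.
Jul 26, 1918 → Jul 26, 1919: 365 days.
Jul 26, 1919 → Jul 26, 1920: 366 days (Feb 29, 1920 is in that span).
Jul 26, 1920 → Jul 26, 1921: 365 days.
Jul 26, 1921 → Jul 26, 1922: 365 days.
Jul 26, 1922 → Jul 26, 1923: 365 days.
Jul 26, 1923 → Aug 26, 1923: 31 days (July has 31).
Aug 26, 1923 → Sep 26, 1923: 31 days (August has 31).
Sep 26, 1923 → Oct 26, 1923: 30 days (September has 30).
Oct 26, 1923 → Nov 26, 1923: 31 days (October has 31).
Nov 26, 1923 → Dec 26, 1923: 30 days (November has 30).
Dec 26, 1923 → Jan 26, 1924: 31 days (December has 31).
Jan 26, 1924 → Feb 26, 1924: 31 days (January has 31).
Feb 26, 1924 → Mar 26, 1924: 29 days (February has 29).
Mar 26, 1924 → Mar 30, 1924: 4 days.
Total: 2439 days.

2439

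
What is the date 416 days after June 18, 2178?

August 8, 2179

+365 (one year) → Jun 18, 2179 (51 left).
Jun has 30 days: +13 → Jul 1, 2179 (38 left).
Jul has 31 days: +31 → Aug 1, 2179 (7 left).
+7 → Aug 8, 2179.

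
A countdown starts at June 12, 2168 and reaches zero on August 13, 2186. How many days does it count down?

Jun 12, 2168 → Jun 12, 2169: 365 days.
Jun 12, 2169 → Jun 12, 2170: 365 days.
Jun 12, 2170 → Jun 12, 2171: 365 days.
Jun 12, 2171 → Jun 12, 2172: 366 days (Feb 29, 2172 is in that span).
Jun 12, 2172 → Jun 12, 2173: 365 days.
Jun 12, 2173 → Jun 12, 2174: 365 days.
Jun 12, 2174 → Jun 12, 2175: 365 days.
Jun 12, 2175 → Jun 12, 2176: 366 days (Feb 29, 2176 is in that span).
Jun 12, 2176 → Jun 12, 2177: 365 days.
Jun 12, 2177 → Jun 12, 2178: 365 days.
Jun 12, 2178 → Jun 12, 2179: 365 days.
Jun 12, 2179 → Jun 12, 2180: 366 days (Feb 29, 2180 is in that span).
Jun 12, 2180 → Jun 12, 2181: 365 days.
Jun 12, 2181 → Jun 12, 2182: 365 days.
Jun 12, 2182 → Jun 12, 2183: 365 days.
Jun 12, 2183 → Jun 12, 2184: 366 days (Feb 29, 2184 is in that span).
Jun 12, 2184 → Jun 12, 2185: 365 days.
Jun 12, 2185 → Jun 12, 2186: 365 days.
Jun 12, 2186 → Jul 12, 2186: 30 days (June has 30).
Jul 12, 2186 → Aug 12, 2186: 31 days (July has 31).
Aug 12, 2186 → Aug 13, 2186: 1 days.
Total: 6636 days.

6636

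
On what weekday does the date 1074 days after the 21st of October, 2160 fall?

Friday

Oct 21, 2160 is a Tuesday.
1074 mod 7 = 3, so 1074 days after a Tuesday is Tuesday + 3 = Friday.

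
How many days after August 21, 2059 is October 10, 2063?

1511

Aug 21, 2059 → Aug 21, 2060: 366 days (Feb 29, 2060 is in that span).
Aug 21, 2060 → Aug 21, 2061: 365 days.
Aug 21, 2061 → Aug 21, 2062: 365 days.
Aug 21, 2062 → Aug 21, 2063: 365 days.
Aug 21, 2063 → Sep 21, 2063: 31 days (August has 31).
Sep 21, 2063 → Oct 10, 2063: 19 days.
Total: 1511 days.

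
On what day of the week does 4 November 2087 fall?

Doomsday rule: the anchor day for the 2000s is Tuesday. For year 87: 87÷12 = 7 r 3, and 3÷4 = 0, so 7+3+0 = 10.
Tuesday + 10 ≡ Friday — that's 2087's doomsday.
In November the doomsday date is Nov 7.
Nov 4 is 3 days before Nov 7; 3 mod 7 = 3, so Friday − 3 = Tuesday.

Tuesday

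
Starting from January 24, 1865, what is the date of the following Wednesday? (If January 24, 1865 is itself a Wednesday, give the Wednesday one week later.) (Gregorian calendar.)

January 25, 1865

Jan 24, 1865 is a Tuesday.
From Tuesday to the next Wednesday is 1 day.
Jan 24, 1865 + 1 = Jan 25, 1865.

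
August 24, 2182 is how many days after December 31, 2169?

Dec 31, 2169 → Dec 31, 2170: 365 days.
Dec 31, 2170 → Dec 31, 2171: 365 days.
Dec 31, 2171 → Dec 31, 2172: 366 days (Feb 29, 2172 is in that span).
Dec 31, 2172 → Dec 31, 2173: 365 days.
Dec 31, 2173 → Dec 31, 2174: 365 days.
Dec 31, 2174 → Dec 31, 2175: 365 days.
Dec 31, 2175 → Dec 31, 2176: 366 days (Feb 29, 2176 is in that span).
Dec 31, 2176 → Dec 31, 2177: 365 days.
Dec 31, 2177 → Dec 31, 2178: 365 days.
Dec 31, 2178 → Dec 31, 2179: 365 days.
Dec 31, 2179 → Dec 31, 2180: 366 days (Feb 29, 2180 is in that span).
Dec 31, 2180 → Dec 31, 2181: 365 days.
Dec 31, 2181 → Jan 31, 2182: 31 days (December has 31).
Jan 31, 2182 → Feb 28, 2182: 28 days (January has 31).
Feb 28, 2182 → Mar 28, 2182: 28 days (February has 28).
Mar 28, 2182 → Apr 28, 2182: 31 days (March has 31).
Apr 28, 2182 → May 28, 2182: 30 days (April has 30).
May 28, 2182 → Jun 28, 2182: 31 days (May has 31).
Jun 28, 2182 → Jul 28, 2182: 30 days (June has 30).
Jul 28, 2182 → Aug 24, 2182: 27 days.
Total: 4619 days.

4619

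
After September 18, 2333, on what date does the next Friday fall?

September 22, 2333

Sep 18, 2333 is a Monday.
From Monday to the next Friday is 4 days.
Sep 18, 2333 + 4 = Sep 22, 2333.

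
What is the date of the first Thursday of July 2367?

July 1, 2367 is a Saturday.
The first Thursday is therefore July 6 (5 days later).

July 6, 2367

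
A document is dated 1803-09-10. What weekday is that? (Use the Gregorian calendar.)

Saturday

Doomsday rule: the anchor day for the 1800s is Friday. For year 03: 3÷12 = 0 r 3, and 3÷4 = 0, so 0+3+0 = 3.
Friday + 3 ≡ Monday — that's 1803's doomsday.
In September the doomsday date is Sep 5.
Sep 10 is 5 days after Sep 5; 5 mod 7 = 5, so Monday + 5 = Saturday.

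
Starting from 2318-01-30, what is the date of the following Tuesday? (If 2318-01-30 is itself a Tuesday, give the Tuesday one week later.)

Jan 30, 2318 is a Wednesday.
From Wednesday to the next Tuesday is 6 days.
Jan 30, 2318 + 6 = Feb 5, 2318.

February 5, 2318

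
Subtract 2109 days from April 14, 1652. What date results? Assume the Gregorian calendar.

July 6, 1646

−366 (one year; includes Feb 29, 1652) → Apr 14, 1651 (1743 left).
−365 (one year) → Apr 14, 1650 (1378 left).
−365 (one year) → Apr 14, 1649 (1013 left).
−365 (one year) → Apr 14, 1648 (648 left).
−366 (one year; includes Feb 29, 1648) → Apr 14, 1647 (282 left).
−14 → Mar 31, 1647 (end of Mar, 31 days; 268 left).
−31 → Feb 28, 1647 (end of Feb, 28 days; 237 left).
−28 → Jan 31, 1647 (end of Jan, 31 days; 209 left).
−31 → Dec 31, 1646 (end of Dec, 31 days; 178 left).
−31 → Nov 30, 1646 (end of Nov, 30 days; 147 left).
−30 → Oct 31, 1646 (end of Oct, 31 days; 117 left).
−31 → Sep 30, 1646 (end of Sep, 30 days; 86 left).
−30 → Aug 31, 1646 (end of Aug, 31 days; 56 left).
−31 → Jul 31, 1646 (end of Jul, 31 days; 25 left).
−25 → Jul 6, 1646.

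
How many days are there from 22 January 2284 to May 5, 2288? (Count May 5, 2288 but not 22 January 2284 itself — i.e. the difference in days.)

Jan 22, 2284 → Jan 22, 2285: 366 days (Feb 29, 2284 is in that span).
Jan 22, 2285 → Jan 22, 2286: 365 days.
Jan 22, 2286 → Jan 22, 2287: 365 days.
Jan 22, 2287 → Jan 22, 2288: 365 days.
Jan 22, 2288 → Feb 22, 2288: 31 days (January has 31).
Feb 22, 2288 → Mar 22, 2288: 29 days (February has 29).
Mar 22, 2288 → Apr 22, 2288: 31 days (March has 31).
Apr 22, 2288 → May 5, 2288: 13 days.
Total: 1565 days.

1565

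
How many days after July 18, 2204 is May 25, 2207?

1041

Jul 18, 2204 → Jul 18, 2205: 365 days.
Jul 18, 2205 → Jul 18, 2206: 365 days.
Jul 18, 2206 → Aug 18, 2206: 31 days (July has 31).
Aug 18, 2206 → Sep 18, 2206: 31 days (August has 31).
Sep 18, 2206 → Oct 18, 2206: 30 days (September has 30).
Oct 18, 2206 → Nov 18, 2206: 31 days (October has 31).
Nov 18, 2206 → Dec 18, 2206: 30 days (November has 30).
Dec 18, 2206 → Jan 18, 2207: 31 days (December has 31).
Jan 18, 2207 → Feb 18, 2207: 31 days (January has 31).
Feb 18, 2207 → Mar 18, 2207: 28 days (February has 28).
Mar 18, 2207 → Apr 18, 2207: 31 days (March has 31).
Apr 18, 2207 → May 18, 2207: 30 days (April has 30).
May 18, 2207 → May 25, 2207: 7 days.
Total: 1041 days.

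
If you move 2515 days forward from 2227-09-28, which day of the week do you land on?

Sep 28, 2227 is a Friday.
2515 mod 7 = 2, so 2515 days after a Friday is Friday + 2 = Sunday.

Sunday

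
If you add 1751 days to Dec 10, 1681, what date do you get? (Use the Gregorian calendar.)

September 26, 1686

+365 (one year) → Dec 10, 1682 (1386 left).
+365 (one year) → Dec 10, 1683 (1021 left).
+366 (one year; includes Feb 29, 1684) → Dec 10, 1684 (655 left).
+365 (one year) → Dec 10, 1685 (290 left).
Dec has 31 days: +22 → Jan 1, 1686 (268 left).
Jan has 31 days: +31 → Feb 1, 1686 (237 left).
Feb has 28 days: +28 → Mar 1, 1686 (209 left).
Mar has 31 days: +31 → Apr 1, 1686 (178 left).
Apr has 30 days: +30 → May 1, 1686 (148 left).
May has 31 days: +31 → Jun 1, 1686 (117 left).
Jun has 30 days: +30 → Jul 1, 1686 (87 left).
Jul has 31 days: +31 → Aug 1, 1686 (56 left).
Aug has 31 days: +31 → Sep 1, 1686 (25 left).
+25 → Sep 26, 1686.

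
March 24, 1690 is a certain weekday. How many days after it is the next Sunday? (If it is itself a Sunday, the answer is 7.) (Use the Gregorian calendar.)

Mar 24, 1690 is a Friday.
From Friday to the next Sunday is 2 days.

2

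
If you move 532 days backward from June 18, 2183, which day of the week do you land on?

Jun 18, 2183 is a Wednesday.
532 mod 7 = 0, so 532 days before a Wednesday is Wednesday − 0 = Wednesday.

Wednesday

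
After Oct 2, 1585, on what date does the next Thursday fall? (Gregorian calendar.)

October 3, 1585

Oct 2, 1585 is a Wednesday.
From Wednesday to the next Thursday is 1 day.
Oct 2, 1585 + 1 = Oct 3, 1585.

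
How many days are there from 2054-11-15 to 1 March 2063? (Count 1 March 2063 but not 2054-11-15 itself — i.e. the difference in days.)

Nov 15, 2054 → Nov 15, 2055: 365 days.
Nov 15, 2055 → Nov 15, 2056: 366 days (Feb 29, 2056 is in that span).
Nov 15, 2056 → Nov 15, 2057: 365 days.
Nov 15, 2057 → Nov 15, 2058: 365 days.
Nov 15, 2058 → Nov 15, 2059: 365 days.
Nov 15, 2059 → Nov 15, 2060: 366 days (Feb 29, 2060 is in that span).
Nov 15, 2060 → Nov 15, 2061: 365 days.
Nov 15, 2061 → Nov 15, 2062: 365 days.
Nov 15, 2062 → Dec 15, 2062: 30 days (November has 30).
Dec 15, 2062 → Jan 15, 2063: 31 days (December has 31).
Jan 15, 2063 → Feb 15, 2063: 31 days (January has 31).
Feb 15, 2063 → Mar 1, 2063: 14 days.
Total: 3028 days.

3028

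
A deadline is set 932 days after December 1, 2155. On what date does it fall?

June 20, 2158

+366 (one year; includes Feb 29, 2156) → Dec 1, 2156 (566 left).
+365 (one year) → Dec 1, 2157 (201 left).
Dec has 31 days: +31 → Jan 1, 2158 (170 left).
Jan has 31 days: +31 → Feb 1, 2158 (139 left).
Feb has 28 days: +28 → Mar 1, 2158 (111 left).
Mar has 31 days: +31 → Apr 1, 2158 (80 left).
Apr has 30 days: +30 → May 1, 2158 (50 left).
May has 31 days: +31 → Jun 1, 2158 (19 left).
+19 → Jun 20, 2158.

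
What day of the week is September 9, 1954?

January 1, 1954 is a Friday.
Jan 1, 1954 → Feb 1, 1954: 31 days (January has 31).
Feb 1, 1954 → Mar 1, 1954: 28 days (February has 28).
Mar 1, 1954 → Apr 1, 1954: 31 days (March has 31).
Apr 1, 1954 → May 1, 1954: 30 days (April has 30).
May 1, 1954 → Jun 1, 1954: 31 days (May has 31).
Jun 1, 1954 → Jul 1, 1954: 30 days (June has 30).
Jul 1, 1954 → Aug 1, 1954: 31 days (July has 31).
Aug 1, 1954 → Sep 1, 1954: 31 days (August has 31).
Sep 1, 1954 → Sep 9, 1954: 8 days.
Total: 251 days.
251 mod 7 = 6, so Friday + 6 = Thursday.

Thursday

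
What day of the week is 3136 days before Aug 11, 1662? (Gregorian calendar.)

Friday

First find the weekday of Aug 11, 1662. Doomsday rule: the anchor day for the 1600s is Tuesday. For year 62: 62÷12 = 5 r 2, and 2÷4 = 0, so 5+2+0 = 7.
Tuesday + 7 ≡ Tuesday — that's 1662's doomsday.
In August the doomsday date is Aug 8.
Aug 11 is 3 days after Aug 8; 3 mod 7 = 3, so Tuesday + 3 = Friday.
3136 mod 7 = 0, so 3136 days before a Friday is Friday − 0 = Friday.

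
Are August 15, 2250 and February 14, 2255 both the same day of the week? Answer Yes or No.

From Aug 15, 2250 to Feb 14, 2255 is 1644 days.
1644 mod 7 = 6, so they are different weekdays.
(Aug 15, 2250 is a Thursday; Feb 14, 2255 is a Wednesday.)

No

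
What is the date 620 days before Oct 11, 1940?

−366 (one year; includes Feb 29, 1940) → Oct 11, 1939 (254 left).
−11 → Sep 30, 1939 (end of Sep, 30 days; 243 left).
−30 → Aug 31, 1939 (end of Aug, 31 days; 213 left).
−31 → Jul 31, 1939 (end of Jul, 31 days; 182 left).
−31 → Jun 30, 1939 (end of Jun, 30 days; 151 left).
−30 → May 31, 1939 (end of May, 31 days; 121 left).
−31 → Apr 30, 1939 (end of Apr, 30 days; 90 left).
−30 → Mar 31, 1939 (end of Mar, 31 days; 60 left).
−31 → Feb 28, 1939 (end of Feb, 28 days; 29 left).
−28 → Jan 31, 1939 (end of Jan, 31 days; 1 left).
−1 → Jan 30, 1939.

January 30, 1939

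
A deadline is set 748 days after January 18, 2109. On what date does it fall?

February 5, 2111

+365 (one year) → Jan 18, 2110 (383 left).
Jan has 31 days: +14 → Feb 1, 2110 (369 left).
Feb has 28 days: +28 → Mar 1, 2110 (341 left).
Mar has 31 days: +31 → Apr 1, 2110 (310 left).
Apr has 30 days: +30 → May 1, 2110 (280 left).
May has 31 days: +31 → Jun 1, 2110 (249 left).
Jun has 30 days: +30 → Jul 1, 2110 (219 left).
Jul has 31 days: +31 → Aug 1, 2110 (188 left).
Aug has 31 days: +31 → Sep 1, 2110 (157 left).
Sep has 30 days: +30 → Oct 1, 2110 (127 left).
Oct has 31 days: +31 → Nov 1, 2110 (96 left).
Nov has 30 days: +30 → Dec 1, 2110 (66 left).
Dec has 31 days: +31 → Jan 1, 2111 (35 left).
Jan has 31 days: +31 → Feb 1, 2111 (4 left).
+4 → Feb 5, 2111.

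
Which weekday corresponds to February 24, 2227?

Doomsday rule: the anchor day for the 2200s is Friday. For year 27: 27÷12 = 2 r 3, and 3÷4 = 0, so 2+3+0 = 5.
Friday + 5 ≡ Wednesday — that's 2227's doomsday.
In February the doomsday date is Feb 28 (2227 is not a leap year).
Feb 24 is 4 days before Feb 28; 4 mod 7 = 4, so Wednesday − 4 = Saturday.

Saturday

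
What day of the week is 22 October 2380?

Doomsday rule: the anchor day for the 2300s is Wednesday. For year 80: 80÷12 = 6 r 8, and 8÷4 = 2, so 6+8+2 = 16.
Wednesday + 16 ≡ Friday — that's 2380's doomsday.
In October the doomsday date is Oct 10.
Oct 22 is 12 days after Oct 10; 12 mod 7 = 5, so Friday + 5 = Wednesday.

Wednesday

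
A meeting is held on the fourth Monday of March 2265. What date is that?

March 1, 2265 is a Wednesday.
The first Monday is therefore March 6 (5 days later).
The fourth Monday is 6 + 3×7 = March 27.

March 27, 2265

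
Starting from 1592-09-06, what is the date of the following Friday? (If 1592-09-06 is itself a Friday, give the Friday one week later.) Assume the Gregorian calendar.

Sep 6, 1592 is a Sunday.
From Sunday to the next Friday is 5 days.
Sep 6, 1592 + 5 = Sep 11, 1592.

September 11, 1592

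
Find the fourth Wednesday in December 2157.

December 1, 2157 is a Thursday.
The first Wednesday is therefore December 7 (6 days later).
The fourth Wednesday is 7 + 3×7 = December 28.

December 28, 2157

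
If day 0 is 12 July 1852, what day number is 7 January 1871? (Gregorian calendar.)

6753

Jul 12, 1852 → Jul 12, 1853: 365 days.
Jul 12, 1853 → Jul 12, 1854: 365 days.
Jul 12, 1854 → Jul 12, 1855: 365 days.
Jul 12, 1855 → Jul 12, 1856: 366 days (Feb 29, 1856 is in that span).
Jul 12, 1856 → Jul 12, 1857: 365 days.
Jul 12, 1857 → Jul 12, 1858: 365 days.
Jul 12, 1858 → Jul 12, 1859: 365 days.
Jul 12, 1859 → Jul 12, 1860: 366 days (Feb 29, 1860 is in that span).
Jul 12, 1860 → Jul 12, 1861: 365 days.
Jul 12, 1861 → Jul 12, 1862: 365 days.
Jul 12, 1862 → Jul 12, 1863: 365 days.
Jul 12, 1863 → Jul 12, 1864: 366 days (Feb 29, 1864 is in that span).
Jul 12, 1864 → Jul 12, 1865: 365 days.
Jul 12, 1865 → Jul 12, 1866: 365 days.
Jul 12, 1866 → Jul 12, 1867: 365 days.
Jul 12, 1867 → Jul 12, 1868: 366 days (Feb 29, 1868 is in that span).
Jul 12, 1868 → Jul 12, 1869: 365 days.
Jul 12, 1869 → Jul 12, 1870: 365 days.
Jul 12, 1870 → Aug 12, 1870: 31 days (July has 31).
Aug 12, 1870 → Sep 12, 1870: 31 days (August has 31).
Sep 12, 1870 → Oct 12, 1870: 30 days (September has 30).
Oct 12, 1870 → Nov 12, 1870: 31 days (October has 31).
Nov 12, 1870 → Dec 12, 1870: 30 days (November has 30).
Dec 12, 1870 → Jan 7, 1871: 26 days.
Total: 6753 days.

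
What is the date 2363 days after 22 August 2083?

+366 (one year; includes Feb 29, 2084) → Aug 22, 2084 (1997 left).
+365 (one year) → Aug 22, 2085 (1632 left).
+365 (one year) → Aug 22, 2086 (1267 left).
+365 (one year) → Aug 22, 2087 (902 left).
+366 (one year; includes Feb 29, 2088) → Aug 22, 2088 (536 left).
+365 (one year) → Aug 22, 2089 (171 left).
Aug has 31 days: +10 → Sep 1, 2089 (161 left).
Sep has 30 days: +30 → Oct 1, 2089 (131 left).
Oct has 31 days: +31 → Nov 1, 2089 (100 left).
Nov has 30 days: +30 → Dec 1, 2089 (70 left).
Dec has 31 days: +31 → Jan 1, 2090 (39 left).
Jan has 31 days: +31 → Feb 1, 2090 (8 left).
+8 → Feb 9, 2090.

February 9, 2090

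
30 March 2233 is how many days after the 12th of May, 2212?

May 12, 2212 → May 12, 2213: 365 days.
May 12, 2213 → May 12, 2214: 365 days.
May 12, 2214 → May 12, 2215: 365 days.
May 12, 2215 → May 12, 2216: 366 days (Feb 29, 2216 is in that span).
May 12, 2216 → May 12, 2217: 365 days.
May 12, 2217 → May 12, 2218: 365 days.
May 12, 2218 → May 12, 2219: 365 days.
May 12, 2219 → May 12, 2220: 366 days (Feb 29, 2220 is in that span).
May 12, 2220 → May 12, 2221: 365 days.
May 12, 2221 → May 12, 2222: 365 days.
May 12, 2222 → May 12, 2223: 365 days.
May 12, 2223 → May 12, 2224: 366 days (Feb 29, 2224 is in that span).
May 12, 2224 → May 12, 2225: 365 days.
May 12, 2225 → May 12, 2226: 365 days.
May 12, 2226 → May 12, 2227: 365 days.
May 12, 2227 → May 12, 2228: 366 days (Feb 29, 2228 is in that span).
May 12, 2228 → May 12, 2229: 365 days.
May 12, 2229 → May 12, 2230: 365 days.
May 12, 2230 → May 12, 2231: 365 days.
May 12, 2231 → May 12, 2232: 366 days (Feb 29, 2232 is in that span).
May 12, 2232 → Jun 12, 2232: 31 days (May has 31).
Jun 12, 2232 → Jul 12, 2232: 30 days (June has 30).
Jul 12, 2232 → Aug 12, 2232: 31 days (July has 31).
Aug 12, 2232 → Sep 12, 2232: 31 days (August has 31).
Sep 12, 2232 → Oct 12, 2232: 30 days (September has 30).
Oct 12, 2232 → Nov 12, 2232: 31 days (October has 31).
Nov 12, 2232 → Dec 12, 2232: 30 days (November has 30).
Dec 12, 2232 → Jan 12, 2233: 31 days (December has 31).
Jan 12, 2233 → Feb 12, 2233: 31 days (January has 31).
Feb 12, 2233 → Mar 12, 2233: 28 days (February has 28).
Mar 12, 2233 → Mar 30, 2233: 18 days.
Total: 7627 days.

7627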